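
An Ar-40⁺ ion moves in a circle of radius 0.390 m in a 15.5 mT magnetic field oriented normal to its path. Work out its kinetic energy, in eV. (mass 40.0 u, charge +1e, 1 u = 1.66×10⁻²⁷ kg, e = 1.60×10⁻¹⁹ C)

v = qBr/m = (1×1.60×10^-19)(0.0155)(0.390) / (6.64×10^-26) = 1.46×10^4 m/s.
K = ½mv² = 0.5·(6.64×10^-26)·(1.46×10^4)² = 7.04×10^-18 J = 44.0 eV.

K ≈ 44.0 eV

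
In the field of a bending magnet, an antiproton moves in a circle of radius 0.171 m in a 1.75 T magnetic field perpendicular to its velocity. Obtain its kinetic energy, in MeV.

K ≈ 4.29 MeV

v = qBr/m = (1×1.60×10^-19)(1.75)(0.171) / (1.67×10^-27) = 2.87×10^7 m/s.
K = ½mv² = 0.5·(1.67×10^-27)·(2.87×10^7)² = 6.86×10^-13 J = 4.29 MeV.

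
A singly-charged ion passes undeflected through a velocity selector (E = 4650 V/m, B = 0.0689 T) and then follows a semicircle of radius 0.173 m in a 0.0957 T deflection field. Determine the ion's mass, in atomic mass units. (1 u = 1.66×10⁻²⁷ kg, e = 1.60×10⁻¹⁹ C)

v = E/B₁ = 6.75×10^4 m/s.
From r = mv/(qB₂), m = qB₂r/v = (1×1.60×10^-19)(0.0957)(0.173) / (6.75×10^4) = 3.93×10^-26 kg.
In atomic mass units: m = 3.93×10^-26 / 1.66×10^-27 = 23.6 u.

m ≈ 23.6 u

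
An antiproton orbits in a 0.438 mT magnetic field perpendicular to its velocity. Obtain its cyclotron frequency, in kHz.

f ≈ 6.68 kHz

f = qB/(2πm) = (1×1.60×10^-19)(4.38×10^-4) / [2π(1.67×10^-27)] = 6680 Hz.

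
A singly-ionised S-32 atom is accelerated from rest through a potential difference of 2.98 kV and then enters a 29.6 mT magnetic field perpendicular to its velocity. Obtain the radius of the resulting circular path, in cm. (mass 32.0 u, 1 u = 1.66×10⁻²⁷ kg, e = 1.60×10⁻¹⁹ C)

The kinetic energy gained is K = qV = (1×1.60×10^-19)(2980) = 4.77×10^-16 J.
v = √(2K/m) = 1.34×10^5 m/s.
r = mv/(qB) = (5.31×10^-26)(1.34×10^5) / [(1×1.60×10^-19)(0.0296)] = 1.50 m.

r ≈ 150 cm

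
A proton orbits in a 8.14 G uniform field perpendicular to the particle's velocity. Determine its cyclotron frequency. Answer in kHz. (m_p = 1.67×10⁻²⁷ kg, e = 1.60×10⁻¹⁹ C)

f ≈ 12.4 kHz

f = qB/(2πm) = (1×1.60×10^-19)(8.14×10^-4) / [2π(1.67×10^-27)] = 1.24×10^4 Hz.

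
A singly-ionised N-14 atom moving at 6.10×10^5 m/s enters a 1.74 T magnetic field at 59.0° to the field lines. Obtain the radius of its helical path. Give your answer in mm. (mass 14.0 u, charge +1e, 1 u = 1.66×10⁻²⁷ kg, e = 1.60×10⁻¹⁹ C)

Only the perpendicular component v⊥ = v sin59.0° = 5.23×10^5 m/s is bent by the field.
r = m v⊥ /(qB) = (2.32×10^-26)(5.23×10^5) / [(1×1.60×10^-19)(1.74)] = 0.0436 m.

r ≈ 43.6 mm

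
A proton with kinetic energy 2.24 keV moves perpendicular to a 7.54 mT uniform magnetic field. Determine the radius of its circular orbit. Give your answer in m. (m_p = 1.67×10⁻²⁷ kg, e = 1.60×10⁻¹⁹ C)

Convert the energy: K = 2.24 keV = 3.58×10^-16 J.
v = √(2K/m) = √(2·3.58×10^-16/1.67×10^-27) = 6.55×10^5 m/s.
r = mv/(qB) = (1.67×10^-27)(6.55×10^5) / [(1×1.60×10^-19)(7.54×10^-3)] = 0.907 m.

r ≈ 0.907 m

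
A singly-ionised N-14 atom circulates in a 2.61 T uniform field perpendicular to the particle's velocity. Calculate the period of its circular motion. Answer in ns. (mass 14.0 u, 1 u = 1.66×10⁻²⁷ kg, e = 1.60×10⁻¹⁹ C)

The cyclotron period is independent of speed: T = 2πm/(qB).
T = 2π(2.32×10^-26) / [(1×1.60×10^-19)(2.61)] = 3.50×10^-7 s.

T ≈ 350 ns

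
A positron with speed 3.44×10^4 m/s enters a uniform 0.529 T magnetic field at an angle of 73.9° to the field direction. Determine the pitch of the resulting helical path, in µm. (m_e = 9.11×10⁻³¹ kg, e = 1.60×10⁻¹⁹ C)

pitch ≈ 0.645 µm

The velocity component along B is v∥ = v cos73.9° = 9540 m/s.
The cyclotron period T = 2πm/(qB) = 6.76×10^-11 s is set by m, q, B alone.
Pitch = v∥·T = (9540)(6.76×10^-11) = 6.45×10^-7 m.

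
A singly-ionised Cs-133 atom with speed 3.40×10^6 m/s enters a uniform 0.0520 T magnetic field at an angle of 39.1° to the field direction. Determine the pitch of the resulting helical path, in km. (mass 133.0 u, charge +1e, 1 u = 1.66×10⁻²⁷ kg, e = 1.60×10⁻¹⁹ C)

The velocity component along B is v∥ = v cos39.1° = 2.64×10^6 m/s.
The cyclotron period T = 2πm/(qB) = 1.67×10^-4 s is set by m, q, B alone.
Pitch = v∥·T = (2.64×10^6)(1.67×10^-4) = 440 m.

pitch ≈ 0.440 km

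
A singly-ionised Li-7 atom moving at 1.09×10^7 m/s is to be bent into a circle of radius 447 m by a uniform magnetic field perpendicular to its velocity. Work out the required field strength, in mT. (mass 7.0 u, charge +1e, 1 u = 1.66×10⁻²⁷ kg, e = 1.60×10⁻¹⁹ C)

qvB = mv²/r gives B = mv/(qr).
B = (1.16×10^-26)(1.09×10^7) / [(1×1.60×10^-19)(447)] = 1.77×10^-3 T.

B ≈ 1.77 mT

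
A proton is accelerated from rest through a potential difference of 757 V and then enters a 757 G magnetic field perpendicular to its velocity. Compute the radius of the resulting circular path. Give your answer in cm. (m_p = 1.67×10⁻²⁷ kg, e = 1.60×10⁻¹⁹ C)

r ≈ 5.25 cm

The kinetic energy gained is K = qV = (1×1.60×10^-19)(757) = 1.21×10^-16 J.
v = √(2K/m) = 3.81×10^5 m/s.
r = mv/(qB) = (1.67×10^-27)(3.81×10^5) / [(1×1.60×10^-19)(0.0757)] = 0.0525 m.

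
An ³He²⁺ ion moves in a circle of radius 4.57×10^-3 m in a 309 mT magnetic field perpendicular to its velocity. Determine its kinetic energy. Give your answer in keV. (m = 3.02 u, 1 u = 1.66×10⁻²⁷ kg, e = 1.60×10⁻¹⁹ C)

K ≈ 0.127 keV

v = qBr/m = (2×1.60×10^-19)(0.309)(4.57×10^-3) / (5.01×10^-27) = 9.01×10^4 m/s.
K = ½mv² = 0.5·(5.01×10^-27)·(9.01×10^4)² = 2.04×10^-17 J = 0.127 keV.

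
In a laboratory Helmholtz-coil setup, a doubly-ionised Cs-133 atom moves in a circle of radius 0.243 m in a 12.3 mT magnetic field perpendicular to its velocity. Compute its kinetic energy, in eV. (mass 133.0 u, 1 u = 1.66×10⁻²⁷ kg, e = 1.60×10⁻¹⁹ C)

K ≈ 12.9 eV

v = qBr/m = (2×1.60×10^-19)(0.0123)(0.243) / (2.21×10^-25) = 4330 m/s.
K = ½mv² = 0.5·(2.21×10^-25)·(4330)² = 2.07×10^-18 J = 12.9 eV.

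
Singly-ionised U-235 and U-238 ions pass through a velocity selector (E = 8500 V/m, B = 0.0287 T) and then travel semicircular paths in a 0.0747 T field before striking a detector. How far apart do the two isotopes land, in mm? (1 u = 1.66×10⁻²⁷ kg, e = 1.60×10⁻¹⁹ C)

Δd ≈ 247 mm

Both emerge at v = E/B₁ = 2.96×10^5 m/s.
r = mv/(qB₂), so r₁ = 9.667 m and r₂ = 9.790 m, giving Δr = 0.123 m.
After a semicircle each ion lands a diameter 2r from the entry slit, so the separation is 2Δr = 0.247 m.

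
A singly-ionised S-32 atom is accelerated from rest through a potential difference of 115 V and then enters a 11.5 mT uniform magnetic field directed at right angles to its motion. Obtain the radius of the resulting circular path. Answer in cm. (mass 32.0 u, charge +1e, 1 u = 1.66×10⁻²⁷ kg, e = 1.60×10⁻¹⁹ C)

r ≈ 76.0 cm

The kinetic energy gained is K = qV = (1×1.60×10^-19)(115) = 1.84×10^-17 J.
v = √(2K/m) = 2.63×10^4 m/s.
r = mv/(qB) = (5.31×10^-26)(2.63×10^4) / [(1×1.60×10^-19)(0.0115)] = 0.760 m.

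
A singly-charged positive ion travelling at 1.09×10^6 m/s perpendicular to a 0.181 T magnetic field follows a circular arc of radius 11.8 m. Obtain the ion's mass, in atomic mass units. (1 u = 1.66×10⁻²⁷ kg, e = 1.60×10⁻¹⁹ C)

m ≈ 189 u

qvB = mv²/r ⇒ m = qBr/v.
m = (1×1.60×10^-19)(0.181)(11.8) / (1.09×10^6) = 3.14×10^-25 kg = 189 u.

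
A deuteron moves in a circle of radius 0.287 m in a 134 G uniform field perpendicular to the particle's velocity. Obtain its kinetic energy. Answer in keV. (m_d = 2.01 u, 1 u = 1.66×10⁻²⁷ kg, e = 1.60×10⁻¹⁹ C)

K ≈ 0.355 keV

v = qBr/m = (1×1.60×10^-19)(0.0134)(0.287) / (3.34×10^-27) = 1.84×10^5 m/s.
K = ½mv² = 0.5·(3.34×10^-27)·(1.84×10^5)² = 5.67×10^-17 J = 0.355 keV.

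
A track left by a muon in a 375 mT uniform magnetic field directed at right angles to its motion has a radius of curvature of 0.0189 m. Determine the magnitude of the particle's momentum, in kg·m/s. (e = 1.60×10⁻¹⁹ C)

Since qvB = mv²/r, the momentum p = mv = qBr.
p = (1×1.60×10^-19)(0.375)(0.0189) = 1.13×10^-21 kg·m/s.

p ≈ 1.13×10^-21 kg·m/s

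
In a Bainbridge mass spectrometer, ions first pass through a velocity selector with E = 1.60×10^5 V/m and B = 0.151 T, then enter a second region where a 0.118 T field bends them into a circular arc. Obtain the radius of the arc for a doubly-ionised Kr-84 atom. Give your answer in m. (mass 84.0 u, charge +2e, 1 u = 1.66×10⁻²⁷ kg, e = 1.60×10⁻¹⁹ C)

r ≈ 3.91 m

The selector passes v = E/B = 1.60×10^5/0.151 = 1.06×10^6 m/s.
In the deflection region, r = mv/(qB₂) = (1.39×10^-25)(1.06×10^6) / [(2×1.60×10^-19)(0.118)] = 3.91 m.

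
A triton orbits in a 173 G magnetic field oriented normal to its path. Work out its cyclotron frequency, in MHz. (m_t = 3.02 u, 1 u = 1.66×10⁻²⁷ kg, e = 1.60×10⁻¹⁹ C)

f = qB/(2πm) = (1×1.60×10^-19)(0.0173) / [2π(5.01×10^-27)] = 8.79×10^4 Hz.

f ≈ 0.0879 MHz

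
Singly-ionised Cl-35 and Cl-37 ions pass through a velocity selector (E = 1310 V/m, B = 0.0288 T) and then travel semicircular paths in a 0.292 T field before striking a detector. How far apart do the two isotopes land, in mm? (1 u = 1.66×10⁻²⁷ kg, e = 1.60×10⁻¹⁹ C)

Both emerge at v = E/B₁ = 4.55×10^4 m/s.
r = mv/(qB₂), so r₁ = 0.05657 m and r₂ = 0.05980 m, giving Δr = 3.23×10^-3 m.
After a semicircle each ion lands a diameter 2r from the entry slit, so the separation is 2Δr = 6.46×10^-3 m.

Δd ≈ 6.46 mm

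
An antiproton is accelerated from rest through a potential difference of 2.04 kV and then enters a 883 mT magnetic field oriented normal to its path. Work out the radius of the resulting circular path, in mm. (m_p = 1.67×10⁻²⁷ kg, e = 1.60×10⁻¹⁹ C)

r ≈ 7.39 mm

The kinetic energy gained is K = qV = (1×1.60×10^-19)(2040) = 3.26×10^-16 J.
v = √(2K/m) = 6.25×10^5 m/s.
r = mv/(qB) = (1.67×10^-27)(6.25×10^5) / [(1×1.60×10^-19)(0.883)] = 7.39×10^-3 m.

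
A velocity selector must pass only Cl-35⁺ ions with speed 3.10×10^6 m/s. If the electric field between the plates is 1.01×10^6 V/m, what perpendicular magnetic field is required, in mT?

B ≈ 326 mT

qE = qvB ⇒ B = E/v = (1.01×10^6) / (3.10×10^6) = 0.326 T.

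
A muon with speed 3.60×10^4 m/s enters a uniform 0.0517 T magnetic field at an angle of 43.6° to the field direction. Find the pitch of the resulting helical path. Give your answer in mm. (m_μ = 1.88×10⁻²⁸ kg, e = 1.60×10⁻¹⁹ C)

pitch ≈ 3.72 mm

The velocity component along B is v∥ = v cos43.6° = 2.61×10^4 m/s.
The cyclotron period T = 2πm/(qB) = 1.43×10^-7 s is set by m, q, B alone.
Pitch = v∥·T = (2.61×10^4)(1.43×10^-7) = 3.72×10^-3 m.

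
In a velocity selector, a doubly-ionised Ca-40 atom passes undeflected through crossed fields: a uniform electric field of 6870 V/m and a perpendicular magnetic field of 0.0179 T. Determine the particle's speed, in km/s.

For zero net force, qE = qvB, so v = E/B.
v = (6870) / (0.0179) = 3.84×10^5 m/s.

v ≈ 384 km/s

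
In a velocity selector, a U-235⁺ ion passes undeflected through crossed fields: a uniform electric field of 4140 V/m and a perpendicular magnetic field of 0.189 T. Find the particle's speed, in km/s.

For zero net force, qE = qvB, so v = E/B.
v = (4140) / (0.189) = 2.19×10^4 m/s.

v ≈ 21.9 km/s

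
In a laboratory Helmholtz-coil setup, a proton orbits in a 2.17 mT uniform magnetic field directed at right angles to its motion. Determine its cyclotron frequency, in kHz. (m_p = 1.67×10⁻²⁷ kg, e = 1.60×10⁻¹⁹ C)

f = qB/(2πm) = (1×1.60×10^-19)(2.17×10^-3) / [2π(1.67×10^-27)] = 3.31×10^4 Hz.

f ≈ 33.1 kHz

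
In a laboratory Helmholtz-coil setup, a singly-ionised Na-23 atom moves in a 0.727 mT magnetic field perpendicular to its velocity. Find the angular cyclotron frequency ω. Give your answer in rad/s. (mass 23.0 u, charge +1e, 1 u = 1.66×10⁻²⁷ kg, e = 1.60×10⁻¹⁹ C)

ω = qB/m = (1×1.60×10^-19)(7.27×10^-4) / (3.82×10^-26) = 3050 rad/s.

ω ≈ 3050 rad/s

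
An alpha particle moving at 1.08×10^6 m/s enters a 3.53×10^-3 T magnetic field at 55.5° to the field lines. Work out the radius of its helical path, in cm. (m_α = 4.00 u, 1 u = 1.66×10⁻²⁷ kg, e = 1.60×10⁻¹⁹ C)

r ≈ 523 cm

Only the perpendicular component v⊥ = v sin55.5° = 8.90×10^5 m/s is bent by the field.
r = m v⊥ /(qB) = (6.64×10^-27)(8.90×10^5) / [(2×1.60×10^-19)(3.53×10^-3)] = 5.23 m.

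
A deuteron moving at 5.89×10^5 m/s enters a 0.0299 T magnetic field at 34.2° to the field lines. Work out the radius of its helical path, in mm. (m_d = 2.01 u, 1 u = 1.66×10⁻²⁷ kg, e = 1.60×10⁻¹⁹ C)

r ≈ 231 mm

Only the perpendicular component v⊥ = v sin34.2° = 3.31×10^5 m/s is bent by the field.
r = m v⊥ /(qB) = (3.34×10^-27)(3.31×10^5) / [(1×1.60×10^-19)(0.0299)] = 0.231 m.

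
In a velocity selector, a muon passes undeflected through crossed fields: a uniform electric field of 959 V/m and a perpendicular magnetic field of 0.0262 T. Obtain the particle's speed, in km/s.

For zero net force, qE = qvB, so v = E/B.
v = (959) / (0.0262) = 3.66×10^4 m/s.

v ≈ 36.6 km/s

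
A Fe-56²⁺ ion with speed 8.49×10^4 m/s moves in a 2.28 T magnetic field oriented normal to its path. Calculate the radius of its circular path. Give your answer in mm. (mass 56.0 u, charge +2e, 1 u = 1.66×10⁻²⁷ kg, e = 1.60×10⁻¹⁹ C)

r ≈ 10.8 mm

The magnetic force provides the centripetal force: qvB = mv²/r, so r = mv/(qB).
r = (9.30×10^-26 kg)(8.49×10^4 m/s) / [(2×1.60×10^-19 C)(2.28 T)] = 0.0108 m.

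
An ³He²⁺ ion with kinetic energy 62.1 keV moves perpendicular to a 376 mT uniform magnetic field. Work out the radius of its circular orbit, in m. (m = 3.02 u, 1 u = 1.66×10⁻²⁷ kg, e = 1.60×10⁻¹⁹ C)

Convert the energy: K = 62.1 keV = 9.94×10^-15 J.
v = √(2K/m) = √(2·9.94×10^-15/5.01×10^-27) = 1.99×10^6 m/s.
r = mv/(qB) = (5.01×10^-27)(1.99×10^6) / [(2×1.60×10^-19)(0.376)] = 0.0830 m.

r ≈ 0.0830 m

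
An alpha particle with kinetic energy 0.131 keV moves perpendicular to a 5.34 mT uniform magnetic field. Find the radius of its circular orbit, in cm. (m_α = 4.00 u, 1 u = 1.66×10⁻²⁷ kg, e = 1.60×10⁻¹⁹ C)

Convert the energy: K = 0.131 keV = 2.10×10^-17 J.
v = √(2K/m) = √(2·2.10×10^-17/6.64×10^-27) = 7.95×10^4 m/s.
r = mv/(qB) = (6.64×10^-27)(7.95×10^4) / [(2×1.60×10^-19)(5.34×10^-3)] = 0.309 m.

r ≈ 30.9 cm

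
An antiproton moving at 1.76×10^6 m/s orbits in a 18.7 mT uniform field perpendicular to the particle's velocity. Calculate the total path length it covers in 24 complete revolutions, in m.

r = mv/(qB) = 0.982 m, so one revolution covers 2πr = 6.17 m.
In 24 revolutions: L = 24·2πr = 148 m.

L ≈ 148 m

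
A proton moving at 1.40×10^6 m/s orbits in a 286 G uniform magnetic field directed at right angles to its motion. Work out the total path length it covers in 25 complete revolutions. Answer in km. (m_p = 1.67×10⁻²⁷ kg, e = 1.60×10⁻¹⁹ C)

L ≈ 0.0803 km

r = mv/(qB) = 0.511 m, so one revolution covers 2πr = 3.21 m.
In 25 revolutions: L = 25·2πr = 80.3 m.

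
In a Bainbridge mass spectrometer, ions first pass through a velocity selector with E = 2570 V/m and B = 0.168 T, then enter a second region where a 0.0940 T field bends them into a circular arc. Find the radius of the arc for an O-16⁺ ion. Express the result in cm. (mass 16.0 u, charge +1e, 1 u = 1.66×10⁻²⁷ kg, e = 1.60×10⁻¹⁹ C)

r ≈ 2.70 cm

The selector passes v = E/B = 2570/0.168 = 1.53×10^4 m/s.
In the deflection region, r = mv/(qB₂) = (2.66×10^-26)(1.53×10^4) / [(1×1.60×10^-19)(0.0940)] = 0.0270 m.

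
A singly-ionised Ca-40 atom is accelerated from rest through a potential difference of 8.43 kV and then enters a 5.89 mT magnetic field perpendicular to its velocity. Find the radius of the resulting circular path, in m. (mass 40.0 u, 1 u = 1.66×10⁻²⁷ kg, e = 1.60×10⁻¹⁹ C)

r ≈ 14.2 m

The kinetic energy gained is K = qV = (1×1.60×10^-19)(8430) = 1.35×10^-15 J.
v = √(2K/m) = 2.02×10^5 m/s.
r = mv/(qB) = (6.64×10^-26)(2.02×10^5) / [(1×1.60×10^-19)(5.89×10^-3)] = 14.2 m.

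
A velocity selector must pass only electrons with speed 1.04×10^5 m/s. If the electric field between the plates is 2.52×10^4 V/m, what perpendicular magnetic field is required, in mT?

B ≈ 242 mT

qE = qvB ⇒ B = E/v = (2.52×10^4) / (1.04×10^5) = 0.242 T.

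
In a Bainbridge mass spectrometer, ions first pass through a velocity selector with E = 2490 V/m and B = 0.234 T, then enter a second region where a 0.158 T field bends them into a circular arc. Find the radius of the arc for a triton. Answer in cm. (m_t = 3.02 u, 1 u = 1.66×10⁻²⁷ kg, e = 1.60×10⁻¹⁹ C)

The selector passes v = E/B = 2490/0.234 = 1.06×10^4 m/s.
In the deflection region, r = mv/(qB₂) = (5.01×10^-27)(1.06×10^4) / [(1×1.60×10^-19)(0.158)] = 2.11×10^-3 m.

r ≈ 0.211 cm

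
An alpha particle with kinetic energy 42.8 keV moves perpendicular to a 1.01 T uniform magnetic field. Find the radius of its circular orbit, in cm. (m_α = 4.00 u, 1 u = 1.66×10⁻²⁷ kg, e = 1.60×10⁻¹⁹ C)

r ≈ 2.95 cm

Convert the energy: K = 42.8 keV = 6.85×10^-15 J.
v = √(2K/m) = √(2·6.85×10^-15/6.64×10^-27) = 1.44×10^6 m/s.
r = mv/(qB) = (6.64×10^-27)(1.44×10^6) / [(2×1.60×10^-19)(1.01)] = 0.0295 m.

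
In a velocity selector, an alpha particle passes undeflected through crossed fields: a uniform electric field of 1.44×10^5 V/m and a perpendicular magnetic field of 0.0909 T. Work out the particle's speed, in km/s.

For zero net force, qE = qvB, so v = E/B.
v = (1.44×10^5) / (0.0909) = 1.58×10^6 m/s.

v ≈ 1580 km/s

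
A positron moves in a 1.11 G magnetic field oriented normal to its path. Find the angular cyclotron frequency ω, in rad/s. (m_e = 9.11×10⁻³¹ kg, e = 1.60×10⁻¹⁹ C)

ω = qB/m = (1×1.60×10^-19)(1.11×10^-4) / (9.11×10^-31) = 1.95×10^7 rad/s.

ω ≈ 1.95×10^7 rad/s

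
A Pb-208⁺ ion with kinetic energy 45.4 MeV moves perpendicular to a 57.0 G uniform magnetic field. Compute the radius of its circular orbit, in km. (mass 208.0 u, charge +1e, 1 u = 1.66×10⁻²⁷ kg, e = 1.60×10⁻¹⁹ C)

Convert the energy: K = 45.4 MeV = 7.26×10^-12 J.
v = √(2K/m) = √(2·7.26×10^-12/3.45×10^-25) = 6.49×10^6 m/s.
r = mv/(qB) = (3.45×10^-25)(6.49×10^6) / [(1×1.60×10^-19)(5.70×10^-3)] = 2460 m.

r ≈ 2.46 km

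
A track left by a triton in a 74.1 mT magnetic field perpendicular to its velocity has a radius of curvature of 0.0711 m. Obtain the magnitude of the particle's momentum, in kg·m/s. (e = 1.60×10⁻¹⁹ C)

p ≈ 8.43×10^-22 kg·m/s

Since qvB = mv²/r, the momentum p = mv = qBr.
p = (1×1.60×10^-19)(0.0741)(0.0711) = 8.43×10^-22 kg·m/s.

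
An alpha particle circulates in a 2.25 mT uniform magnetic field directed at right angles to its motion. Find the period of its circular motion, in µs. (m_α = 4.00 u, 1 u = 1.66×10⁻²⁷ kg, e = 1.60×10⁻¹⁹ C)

T ≈ 57.9 µs

The cyclotron period is independent of speed: T = 2πm/(qB).
T = 2π(6.64×10^-27) / [(2×1.60×10^-19)(2.25×10^-3)] = 5.79×10^-5 s.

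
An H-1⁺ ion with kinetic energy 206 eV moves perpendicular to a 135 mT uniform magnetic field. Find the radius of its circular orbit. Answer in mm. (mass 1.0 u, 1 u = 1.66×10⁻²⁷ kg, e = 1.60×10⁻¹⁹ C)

Convert the energy: K = 206 eV = 3.30×10^-17 J.
v = √(2K/m) = √(2·3.30×10^-17/1.66×10^-27) = 1.99×10^5 m/s.
r = mv/(qB) = (1.66×10^-27)(1.99×10^5) / [(1×1.60×10^-19)(0.135)] = 0.0153 m.

r ≈ 15.3 mm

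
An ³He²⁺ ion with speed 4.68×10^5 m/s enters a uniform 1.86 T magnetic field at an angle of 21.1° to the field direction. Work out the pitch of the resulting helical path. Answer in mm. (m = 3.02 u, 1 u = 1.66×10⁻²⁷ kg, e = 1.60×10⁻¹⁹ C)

The velocity component along B is v∥ = v cos21.1° = 4.37×10^5 m/s.
The cyclotron period T = 2πm/(qB) = 5.29×10^-8 s is set by m, q, B alone.
Pitch = v∥·T = (4.37×10^5)(5.29×10^-8) = 0.0231 m.

pitch ≈ 23.1 mm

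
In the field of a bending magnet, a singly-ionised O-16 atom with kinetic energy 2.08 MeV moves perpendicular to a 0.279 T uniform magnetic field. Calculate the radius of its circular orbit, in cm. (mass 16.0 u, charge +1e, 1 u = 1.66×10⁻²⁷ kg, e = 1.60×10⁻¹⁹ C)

r ≈ 298 cm

Convert the energy: K = 2.08 MeV = 3.33×10^-13 J.
v = √(2K/m) = √(2·3.33×10^-13/2.66×10^-26) = 5.01×10^6 m/s.
r = mv/(qB) = (2.66×10^-26)(5.01×10^6) / [(1×1.60×10^-19)(0.279)] = 2.98 m.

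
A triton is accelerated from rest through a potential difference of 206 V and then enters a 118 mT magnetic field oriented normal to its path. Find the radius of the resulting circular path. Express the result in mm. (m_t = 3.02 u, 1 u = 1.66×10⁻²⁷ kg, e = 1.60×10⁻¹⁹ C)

The kinetic energy gained is K = qV = (1×1.60×10^-19)(206) = 3.30×10^-17 J.
v = √(2K/m) = 1.15×10^5 m/s.
r = mv/(qB) = (5.01×10^-27)(1.15×10^5) / [(1×1.60×10^-19)(0.118)] = 0.0304 m.

r ≈ 30.4 mm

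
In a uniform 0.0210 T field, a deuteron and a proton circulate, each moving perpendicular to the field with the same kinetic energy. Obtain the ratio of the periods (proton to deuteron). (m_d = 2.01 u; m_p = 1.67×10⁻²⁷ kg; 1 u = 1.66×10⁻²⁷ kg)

T = 2πm/(qB) is independent of speed, so T₂/T₁ = (m₂/q₂)/(m₁/q₁).
T_{proton}/T_{deuteron} = (1.67×10^-27/1e) / (3.34×10^-27/1e) = 0.501.

ratio ≈ 0.501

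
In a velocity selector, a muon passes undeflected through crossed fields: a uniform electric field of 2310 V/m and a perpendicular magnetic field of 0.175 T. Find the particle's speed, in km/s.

v ≈ 13.2 km/s

For zero net force, qE = qvB, so v = E/B.
v = (2310) / (0.175) = 1.32×10^4 m/s.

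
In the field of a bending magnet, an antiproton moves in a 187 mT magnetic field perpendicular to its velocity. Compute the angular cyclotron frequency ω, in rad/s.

ω ≈ 1.79×10^7 rad/s

ω = qB/m = (1×1.60×10^-19)(0.187) / (1.67×10^-27) = 1.79×10^7 rad/s.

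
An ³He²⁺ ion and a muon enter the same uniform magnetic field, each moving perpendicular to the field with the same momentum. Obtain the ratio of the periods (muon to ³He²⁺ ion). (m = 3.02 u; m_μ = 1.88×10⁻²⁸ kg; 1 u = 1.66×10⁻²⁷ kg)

T = 2πm/(qB) is independent of speed, so T₂/T₁ = (m₂/q₂)/(m₁/q₁).
T_{muon}/T_{³He²⁺ ion} = (1.88×10^-28/1e) / (5.01×10^-27/2e) = 0.0750.

ratio ≈ 0.0750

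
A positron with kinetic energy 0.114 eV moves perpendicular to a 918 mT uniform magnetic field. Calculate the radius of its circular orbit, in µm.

r ≈ 1.24 µm

Convert the energy: K = 0.114 eV = 1.82×10^-20 J.
v = √(2K/m) = √(2·1.82×10^-20/9.11×10^-31) = 2.00×10^5 m/s.
r = mv/(qB) = (9.11×10^-31)(2.00×10^5) / [(1×1.60×10^-19)(0.918)] = 1.24×10^-6 m.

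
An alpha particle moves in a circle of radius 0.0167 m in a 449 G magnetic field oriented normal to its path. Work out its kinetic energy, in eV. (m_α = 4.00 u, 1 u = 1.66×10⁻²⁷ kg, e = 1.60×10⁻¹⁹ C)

v = qBr/m = (2×1.60×10^-19)(0.0449)(0.0167) / (6.64×10^-27) = 3.61×10^4 m/s.
K = ½mv² = 0.5·(6.64×10^-27)·(3.61×10^4)² = 4.34×10^-18 J = 27.1 eV.

K ≈ 27.1 eV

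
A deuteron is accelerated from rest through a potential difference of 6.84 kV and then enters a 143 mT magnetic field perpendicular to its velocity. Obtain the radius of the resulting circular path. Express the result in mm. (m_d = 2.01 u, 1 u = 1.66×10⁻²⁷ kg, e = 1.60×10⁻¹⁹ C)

The kinetic energy gained is K = qV = (1×1.60×10^-19)(6840) = 1.09×10^-15 J.
v = √(2K/m) = 8.10×10^5 m/s.
r = mv/(qB) = (3.34×10^-27)(8.10×10^5) / [(1×1.60×10^-19)(0.143)] = 0.118 m.

r ≈ 118 mm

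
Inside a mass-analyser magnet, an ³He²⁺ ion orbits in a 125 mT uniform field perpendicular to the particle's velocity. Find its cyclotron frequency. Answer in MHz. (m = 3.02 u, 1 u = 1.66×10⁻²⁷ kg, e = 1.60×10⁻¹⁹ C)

f ≈ 1.27 MHz

f = qB/(2πm) = (2×1.60×10^-19)(0.125) / [2π(5.01×10^-27)] = 1.27×10^6 Hz.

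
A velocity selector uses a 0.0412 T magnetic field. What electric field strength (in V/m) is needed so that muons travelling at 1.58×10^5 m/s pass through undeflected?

E ≈ 6510 V/m

qE = qvB ⇒ E = vB = (1.58×10^5)(0.0412) = 6510 V/m.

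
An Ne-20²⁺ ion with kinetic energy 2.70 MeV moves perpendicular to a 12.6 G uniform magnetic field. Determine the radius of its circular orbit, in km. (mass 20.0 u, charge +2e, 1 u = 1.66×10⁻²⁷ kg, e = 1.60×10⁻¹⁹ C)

r ≈ 0.420 km

Convert the energy: K = 2.70 MeV = 4.32×10^-13 J.
v = √(2K/m) = √(2·4.32×10^-13/3.32×10^-26) = 5.10×10^6 m/s.
r = mv/(qB) = (3.32×10^-26)(5.10×10^6) / [(2×1.60×10^-19)(1.26×10^-3)] = 420 m.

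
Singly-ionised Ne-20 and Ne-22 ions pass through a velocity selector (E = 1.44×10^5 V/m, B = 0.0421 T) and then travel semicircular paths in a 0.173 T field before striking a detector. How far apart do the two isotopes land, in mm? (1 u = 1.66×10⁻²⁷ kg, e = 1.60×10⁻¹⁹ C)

Both emerge at v = E/B₁ = 3.42×10^6 m/s.
r = mv/(qB₂), so r₁ = 4.103 m and r₂ = 4.513 m, giving Δr = 0.410 m.
After a semicircle each ion lands a diameter 2r from the entry slit, so the separation is 2Δr = 0.821 m.

Δd ≈ 821 mm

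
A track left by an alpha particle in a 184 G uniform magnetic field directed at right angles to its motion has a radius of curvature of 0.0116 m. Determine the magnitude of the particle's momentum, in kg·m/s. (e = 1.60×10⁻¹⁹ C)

Since qvB = mv²/r, the momentum p = mv = qBr.
p = (2×1.60×10^-19)(0.0184)(0.0116) = 6.83×10^-23 kg·m/s.

p ≈ 6.83×10^-23 kg·m/s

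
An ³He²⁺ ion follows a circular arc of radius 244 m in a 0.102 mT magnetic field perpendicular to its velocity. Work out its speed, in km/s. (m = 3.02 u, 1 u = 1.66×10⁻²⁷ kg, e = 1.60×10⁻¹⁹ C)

From qvB = mv²/r, v = qBr/m.
v = (2×1.60×10^-19)(1.02×10^-4)(244) / (5.01×10^-27) = 1.59×10^6 m/s.

v ≈ 1590 km/s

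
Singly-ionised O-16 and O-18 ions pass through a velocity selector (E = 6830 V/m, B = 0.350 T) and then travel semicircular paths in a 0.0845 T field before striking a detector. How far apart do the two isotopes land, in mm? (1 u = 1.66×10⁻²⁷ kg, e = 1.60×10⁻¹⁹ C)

Δd ≈ 9.58 mm

Both emerge at v = E/B₁ = 1.95×10^4 m/s.
r = mv/(qB₂), so r₁ = 0.03834 m and r₂ = 0.04313 m, giving Δr = 4.79×10^-3 m.
After a semicircle each ion lands a diameter 2r from the entry slit, so the separation is 2Δr = 9.58×10^-3 m.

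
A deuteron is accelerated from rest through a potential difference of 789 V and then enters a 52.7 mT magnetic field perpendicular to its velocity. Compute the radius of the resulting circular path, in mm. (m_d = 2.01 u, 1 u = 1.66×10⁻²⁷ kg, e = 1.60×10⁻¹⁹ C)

The kinetic energy gained is K = qV = (1×1.60×10^-19)(789) = 1.26×10^-16 J.
v = √(2K/m) = 2.75×10^5 m/s.
r = mv/(qB) = (3.34×10^-27)(2.75×10^5) / [(1×1.60×10^-19)(0.0527)] = 0.109 m.

r ≈ 109 mm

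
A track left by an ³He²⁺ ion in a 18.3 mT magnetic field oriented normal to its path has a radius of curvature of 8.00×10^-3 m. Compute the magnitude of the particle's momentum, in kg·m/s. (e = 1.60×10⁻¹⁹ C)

Since qvB = mv²/r, the momentum p = mv = qBr.
p = (2×1.60×10^-19)(0.0183)(8.00×10^-3) = 4.68×10^-23 kg·m/s.

p ≈ 4.68×10^-23 kg·m/s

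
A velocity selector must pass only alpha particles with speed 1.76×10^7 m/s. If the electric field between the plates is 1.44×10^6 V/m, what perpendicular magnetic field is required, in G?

qE = qvB ⇒ B = E/v = (1.44×10^6) / (1.76×10^7) = 0.0818 T.

B ≈ 818 G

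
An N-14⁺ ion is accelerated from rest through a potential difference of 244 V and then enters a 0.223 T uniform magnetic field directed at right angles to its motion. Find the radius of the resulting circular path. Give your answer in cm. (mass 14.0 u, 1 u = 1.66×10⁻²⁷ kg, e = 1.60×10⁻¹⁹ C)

r ≈ 3.78 cm

The kinetic energy gained is K = qV = (1×1.60×10^-19)(244) = 3.90×10^-17 J.
v = √(2K/m) = 5.80×10^4 m/s.
r = mv/(qB) = (2.32×10^-26)(5.80×10^4) / [(1×1.60×10^-19)(0.223)] = 0.0378 m.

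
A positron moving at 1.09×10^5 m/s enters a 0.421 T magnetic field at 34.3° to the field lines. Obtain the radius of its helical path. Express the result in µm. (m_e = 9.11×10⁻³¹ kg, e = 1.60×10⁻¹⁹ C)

Only the perpendicular component v⊥ = v sin34.3° = 6.14×10^4 m/s is bent by the field.
r = m v⊥ /(qB) = (9.11×10^-31)(6.14×10^4) / [(1×1.60×10^-19)(0.421)] = 8.31×10^-7 m.

r ≈ 0.831 µm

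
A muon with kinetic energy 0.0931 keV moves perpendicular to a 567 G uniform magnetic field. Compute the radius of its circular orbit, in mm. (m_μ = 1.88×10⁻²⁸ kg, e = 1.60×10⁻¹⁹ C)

Convert the energy: K = 0.0931 keV = 1.49×10^-17 J.
v = √(2K/m) = √(2·1.49×10^-17/1.88×10^-28) = 3.98×10^5 m/s.
r = mv/(qB) = (1.88×10^-28)(3.98×10^5) / [(1×1.60×10^-19)(0.0567)] = 8.25×10^-3 m.

r ≈ 8.25 mm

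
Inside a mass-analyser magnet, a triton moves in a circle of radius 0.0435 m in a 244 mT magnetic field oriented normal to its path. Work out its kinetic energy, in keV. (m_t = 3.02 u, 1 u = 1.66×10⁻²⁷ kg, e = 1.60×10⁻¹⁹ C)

K ≈ 1.80 keV

v = qBr/m = (1×1.60×10^-19)(0.244)(0.0435) / (5.01×10^-27) = 3.39×10^5 m/s.
K = ½mv² = 0.5·(5.01×10^-27)·(3.39×10^5)² = 2.88×10^-16 J = 1.80 keV.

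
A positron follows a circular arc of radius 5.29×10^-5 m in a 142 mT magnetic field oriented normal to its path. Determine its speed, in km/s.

From qvB = mv²/r, v = qBr/m.
v = (1×1.60×10^-19)(0.142)(5.29×10^-5) / (9.11×10^-31) = 1.32×10^6 m/s.

v ≈ 1320 km/s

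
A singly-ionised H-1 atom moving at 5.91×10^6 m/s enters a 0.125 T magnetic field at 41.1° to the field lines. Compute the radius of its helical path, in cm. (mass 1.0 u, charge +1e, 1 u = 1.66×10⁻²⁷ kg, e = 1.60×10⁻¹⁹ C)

r ≈ 32.2 cm

Only the perpendicular component v⊥ = v sin41.1° = 3.89×10^6 m/s is bent by the field.
r = m v⊥ /(qB) = (1.66×10^-27)(3.89×10^6) / [(1×1.60×10^-19)(0.125)] = 0.322 m.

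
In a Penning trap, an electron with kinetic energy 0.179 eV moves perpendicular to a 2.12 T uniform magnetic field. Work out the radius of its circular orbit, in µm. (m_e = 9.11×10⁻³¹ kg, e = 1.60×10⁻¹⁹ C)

Convert the energy: K = 0.179 eV = 2.86×10^-20 J.
v = √(2K/m) = √(2·2.86×10^-20/9.11×10^-31) = 2.51×10^5 m/s.
r = mv/(qB) = (9.11×10^-31)(2.51×10^5) / [(1×1.60×10^-19)(2.12)] = 6.73×10^-7 m.

r ≈ 0.673 µm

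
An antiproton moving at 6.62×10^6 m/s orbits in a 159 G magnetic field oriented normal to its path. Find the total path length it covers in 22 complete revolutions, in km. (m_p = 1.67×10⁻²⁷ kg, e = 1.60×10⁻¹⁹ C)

r = mv/(qB) = 4.35 m, so one revolution covers 2πr = 27.3 m.
In 22 revolutions: L = 22·2πr = 601 m.

L ≈ 0.601 km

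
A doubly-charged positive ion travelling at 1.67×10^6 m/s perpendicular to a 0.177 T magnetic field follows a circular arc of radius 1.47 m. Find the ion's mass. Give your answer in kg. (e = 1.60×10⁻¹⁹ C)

qvB = mv²/r ⇒ m = qBr/v.
m = (2×1.60×10^-19)(0.177)(1.47) / (1.67×10^6) = 4.99×10^-26 kg.

m ≈ 4.99×10^-26 kg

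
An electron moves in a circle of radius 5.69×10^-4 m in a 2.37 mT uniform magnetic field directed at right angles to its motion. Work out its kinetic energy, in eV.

v = qBr/m = (1×1.60×10^-19)(2.37×10^-3)(5.69×10^-4) / (9.11×10^-31) = 2.37×10^5 m/s.
K = ½mv² = 0.5·(9.11×10^-31)·(2.37×10^5)² = 2.56×10^-20 J = 0.160 eV.

K ≈ 0.160 eV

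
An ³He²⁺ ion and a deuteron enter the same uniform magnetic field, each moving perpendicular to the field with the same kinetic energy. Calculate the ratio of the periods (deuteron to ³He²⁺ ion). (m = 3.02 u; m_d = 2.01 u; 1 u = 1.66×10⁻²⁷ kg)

ratio ≈ 1.33

T = 2πm/(qB) is independent of speed, so T₂/T₁ = (m₂/q₂)/(m₁/q₁).
T_{deuteron}/T_{³He²⁺ ion} = (3.34×10^-27/1e) / (5.01×10^-27/2e) = 1.33.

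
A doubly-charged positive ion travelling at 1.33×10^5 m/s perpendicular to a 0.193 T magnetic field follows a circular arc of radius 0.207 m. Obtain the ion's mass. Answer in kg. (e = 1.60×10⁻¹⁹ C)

qvB = mv²/r ⇒ m = qBr/v.
m = (2×1.60×10^-19)(0.193)(0.207) / (1.33×10^5) = 9.61×10^-26 kg.

m ≈ 9.61×10^-26 kg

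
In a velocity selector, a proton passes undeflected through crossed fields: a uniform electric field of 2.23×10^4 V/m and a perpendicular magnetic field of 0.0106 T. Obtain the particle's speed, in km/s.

v ≈ 2100 km/s

For zero net force, qE = qvB, so v = E/B.
v = (2.23×10^4) / (0.0106) = 2.10×10^6 m/s.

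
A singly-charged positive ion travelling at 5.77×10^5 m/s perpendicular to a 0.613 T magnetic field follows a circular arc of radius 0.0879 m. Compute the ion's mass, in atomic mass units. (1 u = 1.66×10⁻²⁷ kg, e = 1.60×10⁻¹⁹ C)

m ≈ 9.00 u

qvB = mv²/r ⇒ m = qBr/v.
m = (1×1.60×10^-19)(0.613)(0.0879) / (5.77×10^5) = 1.49×10^-26 kg = 9.00 u.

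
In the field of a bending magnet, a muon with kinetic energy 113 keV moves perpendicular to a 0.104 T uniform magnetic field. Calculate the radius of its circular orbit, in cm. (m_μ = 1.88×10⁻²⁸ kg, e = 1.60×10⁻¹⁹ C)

r ≈ 15.7 cm

Convert the energy: K = 113 keV = 1.81×10^-14 J.
v = √(2K/m) = √(2·1.81×10^-14/1.88×10^-28) = 1.39×10^7 m/s.
r = mv/(qB) = (1.88×10^-28)(1.39×10^7) / [(1×1.60×10^-19)(0.104)] = 0.157 m.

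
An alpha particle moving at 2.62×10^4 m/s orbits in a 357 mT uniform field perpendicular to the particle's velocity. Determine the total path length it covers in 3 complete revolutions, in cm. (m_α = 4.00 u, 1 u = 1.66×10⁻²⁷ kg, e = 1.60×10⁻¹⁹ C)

L ≈ 2.87 cm

r = mv/(qB) = 1.52×10^-3 m, so one revolution covers 2πr = 9.57×10^-3 m.
In 3 revolutions: L = 3·2πr = 0.0287 m.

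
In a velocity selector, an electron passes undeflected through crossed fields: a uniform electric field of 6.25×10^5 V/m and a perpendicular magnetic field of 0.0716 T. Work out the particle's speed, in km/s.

For zero net force, qE = qvB, so v = E/B.
v = (6.25×10^5) / (0.0716) = 8.73×10^6 m/s.

v ≈ 8730 km/s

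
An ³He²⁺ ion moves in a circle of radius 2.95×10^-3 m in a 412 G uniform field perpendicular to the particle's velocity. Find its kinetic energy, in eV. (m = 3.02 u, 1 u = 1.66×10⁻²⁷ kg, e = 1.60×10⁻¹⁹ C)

K ≈ 0.943 eV

v = qBr/m = (2×1.60×10^-19)(0.0412)(2.95×10^-3) / (5.01×10^-27) = 7760 m/s.
K = ½mv² = 0.5·(5.01×10^-27)·(7760)² = 1.51×10^-19 J = 0.943 eV.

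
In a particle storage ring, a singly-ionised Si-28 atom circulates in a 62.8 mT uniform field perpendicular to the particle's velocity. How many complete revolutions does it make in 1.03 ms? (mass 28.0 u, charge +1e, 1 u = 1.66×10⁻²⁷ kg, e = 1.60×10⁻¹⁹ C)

N = 35

T = 2πm/(qB) = 2π(4.648×10^-26) / [(1×1.60×10^-19)(0.0628)] = 2.9065×10^-5 s.
N = t/T = 1.03×10^-3 / 2.9065×10^-5 ≈ 35.44, so 35 complete revolutions.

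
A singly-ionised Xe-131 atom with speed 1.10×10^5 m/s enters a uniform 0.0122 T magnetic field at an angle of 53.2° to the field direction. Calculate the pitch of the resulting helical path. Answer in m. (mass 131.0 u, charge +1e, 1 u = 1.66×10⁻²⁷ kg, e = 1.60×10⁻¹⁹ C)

The velocity component along B is v∥ = v cos53.2° = 6.59×10^4 m/s.
The cyclotron period T = 2πm/(qB) = 7.00×10^-4 s is set by m, q, B alone.
Pitch = v∥·T = (6.59×10^4)(7.00×10^-4) = 46.1 m.

pitch ≈ 46.1 m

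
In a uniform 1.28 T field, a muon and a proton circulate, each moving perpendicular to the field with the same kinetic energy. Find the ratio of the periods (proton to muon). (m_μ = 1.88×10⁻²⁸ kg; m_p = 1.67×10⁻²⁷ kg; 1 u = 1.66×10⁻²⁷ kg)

T = 2πm/(qB) is independent of speed, so T₂/T₁ = (m₂/q₂)/(m₁/q₁).
T_{proton}/T_{muon} = (1.67×10^-27/1e) / (1.88×10^-28/1e) = 8.88.

ratio ≈ 8.88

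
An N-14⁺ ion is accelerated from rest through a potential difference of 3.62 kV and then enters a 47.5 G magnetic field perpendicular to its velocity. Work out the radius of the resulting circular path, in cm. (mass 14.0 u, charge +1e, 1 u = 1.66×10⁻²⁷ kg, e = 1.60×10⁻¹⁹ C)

r ≈ 683 cm

The kinetic energy gained is K = qV = (1×1.60×10^-19)(3620) = 5.79×10^-16 J.
v = √(2K/m) = 2.23×10^5 m/s.
r = mv/(qB) = (2.32×10^-26)(2.23×10^5) / [(1×1.60×10^-19)(4.75×10^-3)] = 6.83 m.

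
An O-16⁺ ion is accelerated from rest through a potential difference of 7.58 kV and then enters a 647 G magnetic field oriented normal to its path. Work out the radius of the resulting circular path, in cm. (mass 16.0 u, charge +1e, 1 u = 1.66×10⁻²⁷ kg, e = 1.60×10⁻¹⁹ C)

r ≈ 77.5 cm

The kinetic energy gained is K = qV = (1×1.60×10^-19)(7580) = 1.21×10^-15 J.
v = √(2K/m) = 3.02×10^5 m/s.
r = mv/(qB) = (2.66×10^-26)(3.02×10^5) / [(1×1.60×10^-19)(0.0647)] = 0.775 m.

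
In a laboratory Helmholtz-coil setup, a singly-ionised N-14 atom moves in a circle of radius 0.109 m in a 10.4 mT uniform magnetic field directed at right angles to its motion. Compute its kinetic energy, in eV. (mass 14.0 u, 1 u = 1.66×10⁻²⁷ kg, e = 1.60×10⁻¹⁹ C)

K ≈ 4.42 eV

v = qBr/m = (1×1.60×10^-19)(0.0104)(0.109) / (2.32×10^-26) = 7800 m/s.
K = ½mv² = 0.5·(2.32×10^-26)·(7800)² = 7.08×10^-19 J = 4.42 eV.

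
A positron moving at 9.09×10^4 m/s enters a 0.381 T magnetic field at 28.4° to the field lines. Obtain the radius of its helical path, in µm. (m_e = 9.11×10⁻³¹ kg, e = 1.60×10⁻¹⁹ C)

Only the perpendicular component v⊥ = v sin28.4° = 4.32×10^4 m/s is bent by the field.
r = m v⊥ /(qB) = (9.11×10^-31)(4.32×10^4) / [(1×1.60×10^-19)(0.381)] = 6.46×10^-7 m.

r ≈ 0.646 µm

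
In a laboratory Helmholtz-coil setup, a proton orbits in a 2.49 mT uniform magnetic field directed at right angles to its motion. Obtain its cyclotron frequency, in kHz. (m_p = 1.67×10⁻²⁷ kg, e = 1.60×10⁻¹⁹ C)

f ≈ 38.0 kHz

f = qB/(2πm) = (1×1.60×10^-19)(2.49×10^-3) / [2π(1.67×10^-27)] = 3.80×10^4 Hz.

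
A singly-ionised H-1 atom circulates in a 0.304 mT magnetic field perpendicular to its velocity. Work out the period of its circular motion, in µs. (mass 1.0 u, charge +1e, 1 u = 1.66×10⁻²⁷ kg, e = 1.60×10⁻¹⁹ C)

T ≈ 214 µs

The cyclotron period is independent of speed: T = 2πm/(qB).
T = 2π(1.66×10^-27) / [(1×1.60×10^-19)(3.04×10^-4)] = 2.14×10^-4 s.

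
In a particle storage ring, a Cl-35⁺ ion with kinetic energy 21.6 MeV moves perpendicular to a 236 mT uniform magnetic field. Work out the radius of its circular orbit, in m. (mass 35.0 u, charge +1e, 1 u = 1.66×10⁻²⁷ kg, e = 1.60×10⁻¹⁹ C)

Convert the energy: K = 21.6 MeV = 3.46×10^-12 J.
v = √(2K/m) = √(2·3.46×10^-12/5.81×10^-26) = 1.09×10^7 m/s.
r = mv/(qB) = (5.81×10^-26)(1.09×10^7) / [(1×1.60×10^-19)(0.236)] = 16.8 m.

r ≈ 16.8 m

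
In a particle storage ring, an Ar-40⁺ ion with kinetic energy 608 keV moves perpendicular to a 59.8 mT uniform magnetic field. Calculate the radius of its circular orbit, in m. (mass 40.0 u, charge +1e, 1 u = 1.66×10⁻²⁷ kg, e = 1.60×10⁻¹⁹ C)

r ≈ 11.9 m

Convert the energy: K = 608 keV = 9.73×10^-14 J.
v = √(2K/m) = √(2·9.73×10^-14/6.64×10^-26) = 1.71×10^6 m/s.
r = mv/(qB) = (6.64×10^-26)(1.71×10^6) / [(1×1.60×10^-19)(0.0598)] = 11.9 m.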